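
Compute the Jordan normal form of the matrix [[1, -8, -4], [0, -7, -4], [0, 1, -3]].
The characteristic polynomial is det(xI - A) = (x - 1)(x + 5)^2, so the eigenvalues are -5 (algebraic multiplicity 2), 1 (algebraic multiplicity 1).

For λ = -5: rank(A + 5I) = 2, rank((A + 5I)^2) = 1. The eigenspace has dimension 3 - 2 = 1, so there is 1 Jordan block; the rank sequence gives block sizes [2].

For λ = 1: algebraic multiplicity 1 gives one 1×1 block.

Assembling the blocks gives the Jordan form J above.

J = [[-5, 1, 0], [0, -5, 0], [0, 0, 1]]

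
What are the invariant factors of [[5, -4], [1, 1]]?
The Jordan structure of A has elementary divisors (x - 3)^2. Arranging the block sizes at each eigenvalue in decreasing order and taking row products gives the invariant factors.

Invariant factors (smallest first, each dividing the next): (x - 3)^2.

Check: the last factor (x - 3)^2 is the minimal polynomial, and the product (x - 3)^2 is the characteristic polynomial.

(x - 3)^2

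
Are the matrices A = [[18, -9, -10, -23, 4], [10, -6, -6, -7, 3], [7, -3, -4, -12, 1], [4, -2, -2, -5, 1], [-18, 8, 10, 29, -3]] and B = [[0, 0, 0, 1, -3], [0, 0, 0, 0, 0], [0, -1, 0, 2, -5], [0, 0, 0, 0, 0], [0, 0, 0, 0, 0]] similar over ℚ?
No.

Both have characteristic polynomial x^5, but the minimal polynomial of A is x^3 while the minimal polynomial of B is x^2. The minimal polynomial is a similarity invariant, so A and B are not similar.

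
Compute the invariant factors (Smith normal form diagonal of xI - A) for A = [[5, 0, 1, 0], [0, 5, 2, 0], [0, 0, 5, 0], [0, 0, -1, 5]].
The Jordan structure of A has elementary divisors (x - 5)^2, (x - 5), (x - 5). Arranging the block sizes at each eigenvalue in decreasing order and taking row products gives the invariant factors.

Invariant factors (smallest first, each dividing the next): x - 5, x - 5, (x - 5)^2.

Check: the last factor (x - 5)^2 is the minimal polynomial, and the product (x - 5)^4 is the characteristic polynomial.

x - 5, x - 5, (x - 5)^2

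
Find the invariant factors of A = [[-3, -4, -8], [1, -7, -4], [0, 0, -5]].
x + 5, (x + 5)^2

The Jordan structure of A has elementary divisors (x + 5)^2, (x + 5). Arranging the block sizes at each eigenvalue in decreasing order and taking row products gives the invariant factors.

Invariant factors (smallest first, each dividing the next): x + 5, (x + 5)^2.

Check: the last factor (x + 5)^2 is the minimal polynomial, and the product (x + 5)^3 is the characteristic polynomial.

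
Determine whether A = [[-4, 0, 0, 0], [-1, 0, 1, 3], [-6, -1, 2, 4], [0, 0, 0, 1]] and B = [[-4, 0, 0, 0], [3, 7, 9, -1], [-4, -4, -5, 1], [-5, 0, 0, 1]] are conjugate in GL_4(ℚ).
Two matrices over a field are similar if and only if they have the same invariant factors.

Both A and B have characteristic polynomial (x - 1)^3(x + 4) and minimal polynomial (x - 1)^3(x + 4). Computing further, both have invariant factors (x - 1)^3(x + 4). Hence A and B are similar.

Yes.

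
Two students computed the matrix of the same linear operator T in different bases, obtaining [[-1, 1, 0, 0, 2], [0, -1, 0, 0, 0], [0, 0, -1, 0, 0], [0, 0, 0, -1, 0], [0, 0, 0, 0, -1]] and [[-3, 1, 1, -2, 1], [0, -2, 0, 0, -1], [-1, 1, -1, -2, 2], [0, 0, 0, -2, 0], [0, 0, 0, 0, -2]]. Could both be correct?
No.

trace(A) = -5 but trace(B) = -10. The trace is a similarity invariant, so A and B are not similar.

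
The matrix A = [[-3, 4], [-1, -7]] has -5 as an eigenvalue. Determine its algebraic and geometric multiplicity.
The characteristic polynomial is (x + 5)^2, so the factor x + 5 appears with exponent 2: the algebraic multiplicity is 2.

rank(A + 5I) = 1, so the eigenspace has dimension 2 - 1 = 1: the geometric multiplicity is 1.

Since 1 < 2, A is not diagonalizable.

algebraic multiplicity 2, geometric multiplicity 1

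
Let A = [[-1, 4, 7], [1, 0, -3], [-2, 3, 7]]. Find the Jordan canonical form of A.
J = [[2, 1, 0], [0, 2, 1], [0, 0, 2]]

The characteristic polynomial is det(xI - A) = (x - 2)^3, so the eigenvalues are 2 (algebraic multiplicity 3).

For λ = 2: rank(A - 2I) = 2, rank((A - 2I)^2) = 1, rank((A - 2I)^3) = 0. The eigenspace has dimension 3 - 2 = 1, so there is 1 Jordan block; the rank sequence gives block sizes [3].

Assembling the blocks gives the Jordan form J above.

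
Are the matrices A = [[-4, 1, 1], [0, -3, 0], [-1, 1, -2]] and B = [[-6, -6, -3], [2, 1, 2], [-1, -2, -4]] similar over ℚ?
Yes.

Two matrices over a field are similar if and only if they have the same invariant factors.

Both A and B have characteristic polynomial (x + 3)^3 and minimal polynomial (x + 3)^2. Computing further, both have invariant factors x + 3, (x + 3)^2. Hence A and B are similar.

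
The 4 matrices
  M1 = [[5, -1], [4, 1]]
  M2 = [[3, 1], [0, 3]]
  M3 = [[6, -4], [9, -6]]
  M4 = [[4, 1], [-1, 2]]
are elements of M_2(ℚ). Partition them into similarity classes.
Characteristic polynomials: χ_{M1} = (x - 3)^2, χ_{M2} = (x - 3)^2, χ_{M3} = x^2, χ_{M4} = (x - 3)^2.

{M1, M2, M4}: invariant factors (x - 3)^2.

{M3}: invariant factors x^2.

Matrices are similar if and only if their invariant-factor lists agree; the partition into similarity classes is {M1, M2, M4}, {M3}.

2 classes: {M1, M2, M4}, {M3}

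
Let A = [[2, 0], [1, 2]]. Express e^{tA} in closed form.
e^{tA} = [[e^{2*t}, 0], [t*e^{2*t}, e^{2*t}]]

A has Jordan form J = [[2, 1], [0, 2]] with A = PJP^{-1}, so e^{tA} = P e^{tJ} P^{-1}.

For a Jordan block J_k(λ), e^{tJ_k(λ)} = e^{λt} · (I + tN + t^2 N^2/2! + ... + t^{k-1} N^{k-1}/(k-1)!) where N is the nilpotent superdiagonal part.

Assembling the blocks and conjugating back gives the entries of e^{tA} as shown above.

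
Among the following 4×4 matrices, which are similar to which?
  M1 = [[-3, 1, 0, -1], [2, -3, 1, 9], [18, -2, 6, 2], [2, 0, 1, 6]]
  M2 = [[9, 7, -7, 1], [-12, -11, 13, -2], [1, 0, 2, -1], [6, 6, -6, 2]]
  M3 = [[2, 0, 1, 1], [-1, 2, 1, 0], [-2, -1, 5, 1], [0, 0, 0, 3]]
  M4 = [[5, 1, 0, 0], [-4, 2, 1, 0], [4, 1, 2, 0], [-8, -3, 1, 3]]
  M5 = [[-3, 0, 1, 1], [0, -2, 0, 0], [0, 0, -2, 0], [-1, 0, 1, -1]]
Characteristic polynomials: χ_{M1} = (x - 6)^2(x + 3)^2, χ_{M2} = (x - 2)^3(x + 4), χ_{M3} = (x - 3)^4, χ_{M4} = (x - 3)^4, χ_{M5} = (x + 2)^4.

{M1}: invariant factors (x - 6)^2(x + 3)^2.

{M2}: invariant factors (x - 2)^3(x + 4).

{M3, M4}: invariant factors x - 3, (x - 3)^3.

{M5}: invariant factors x + 2, x + 2, (x + 2)^2.

Matrices are similar if and only if their invariant-factor lists agree; the partition into similarity classes is {M1}, {M2}, {M3, M4}, {M5}.

4 classes: {M1}, {M2}, {M3, M4}, {M5}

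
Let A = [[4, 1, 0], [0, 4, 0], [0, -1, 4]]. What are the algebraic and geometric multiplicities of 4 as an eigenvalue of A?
algebraic multiplicity 3, geometric multiplicity 2

The characteristic polynomial is (x - 4)^3, so the factor x - 4 appears with exponent 3: the algebraic multiplicity is 3.

rank(A - 4I) = 1, so the eigenspace has dimension 3 - 1 = 2: the geometric multiplicity is 2.

Since 2 < 3, A is not diagonalizable.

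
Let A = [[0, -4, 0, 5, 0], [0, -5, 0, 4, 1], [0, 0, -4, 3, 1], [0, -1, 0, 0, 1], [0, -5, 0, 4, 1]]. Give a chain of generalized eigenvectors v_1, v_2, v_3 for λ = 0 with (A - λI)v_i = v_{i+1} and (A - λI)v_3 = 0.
We seek v_1 ∈ ker(A^3) \ ker(A^2), then set v_{i+1} = A v_i.

One such chain is v_1 = [[0, 0, 0, 0, 1]]^T, v_2 = [[0, 1, 1, 1, 1]]^T, v_3 = [[1, 0, 0, 0, 0]]^T. Check: A v_3 = [[0, 0, 0, 0, 0]]^T = 0.

v_1 = [[0, 0, 0, 0, 1]]^T, v_2 = [[0, 1, 1, 1, 1]]^T, v_3 = [[1, 0, 0, 0, 0]]^T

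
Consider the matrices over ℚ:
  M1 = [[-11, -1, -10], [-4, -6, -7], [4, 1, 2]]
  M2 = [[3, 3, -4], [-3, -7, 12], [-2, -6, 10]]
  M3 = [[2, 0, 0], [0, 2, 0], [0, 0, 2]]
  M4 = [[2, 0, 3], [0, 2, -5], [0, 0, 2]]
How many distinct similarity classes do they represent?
3 classes: {M1}, {M2, M4}, {M3}

Characteristic polynomials: χ_{M1} = (x + 5)^3, χ_{M2} = (x - 2)^3, χ_{M3} = (x - 2)^3, χ_{M4} = (x - 2)^3.

{M1}: invariant factors (x + 5)^3.

{M2, M4}: invariant factors x - 2, (x - 2)^2.

{M3}: invariant factors x - 2, x - 2, x - 2.

Matrices are similar if and only if their invariant-factor lists agree; the partition into similarity classes is {M1}, {M2, M4}, {M3}.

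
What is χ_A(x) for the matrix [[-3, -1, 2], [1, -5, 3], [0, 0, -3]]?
xI - A = [[x + 3, 1, -2], [-1, x + 5, -3], [0, 0, x + 3]].

Expanding det(xI - A) along the first row:
det(xI - A) = + (x + 3)·det([[x + 5, -3], [0, x + 3]]) - (1)·det([[-1, -3], [0, x + 3]]) + (-2)·det([[-1, x + 5], [0, 0]]).

Evaluating gives χ_A(x) = x^3 + 11x^2 + 40x + 48 = (x + 3)(x + 4)^2.

χ_A(x) = (x + 3)(x + 4)^2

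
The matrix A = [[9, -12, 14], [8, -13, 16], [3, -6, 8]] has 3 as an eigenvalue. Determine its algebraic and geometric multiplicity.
algebraic multiplicity 1, geometric multiplicity 1

The characteristic polynomial is (x - 3)(x - 2)(x + 1), so the factor x - 3 appears with exponent 1: the algebraic multiplicity is 1.

rank(A - 3I) = 2, so the eigenspace has dimension 3 - 2 = 1: the geometric multiplicity is 1.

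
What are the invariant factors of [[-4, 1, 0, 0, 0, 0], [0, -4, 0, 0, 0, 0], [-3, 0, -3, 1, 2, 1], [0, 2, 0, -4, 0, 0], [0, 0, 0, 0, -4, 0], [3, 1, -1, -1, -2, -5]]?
x + 4, x + 4, (x + 4)^2, (x + 4)^2

The Jordan structure of A has elementary divisors (x + 4)^2, (x + 4)^2, (x + 4), (x + 4). Arranging the block sizes at each eigenvalue in decreasing order and taking row products gives the invariant factors.

Invariant factors (smallest first, each dividing the next): x + 4, x + 4, (x + 4)^2, (x + 4)^2.

Check: the last factor (x + 4)^2 is the minimal polynomial, and the product (x + 4)^6 is the characteristic polynomial.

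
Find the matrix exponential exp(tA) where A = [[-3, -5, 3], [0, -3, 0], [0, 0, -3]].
A has Jordan form J = [[-3, 1, 0], [0, -3, 0], [0, 0, -3]] with A = PJP^{-1}, so e^{tA} = P e^{tJ} P^{-1}.

For a Jordan block J_k(λ), e^{tJ_k(λ)} = e^{λt} · (I + tN + t^2 N^2/2! + ... + t^{k-1} N^{k-1}/(k-1)!) where N is the nilpotent superdiagonal part.

Assembling the blocks and conjugating back gives the entries of e^{tA} as shown above.

e^{tA} = [[e^{-3*t}, -5*t*e^{-3*t}, 3*t*e^{-3*t}], [0, e^{-3*t}, 0], [0, 0, e^{-3*t}]]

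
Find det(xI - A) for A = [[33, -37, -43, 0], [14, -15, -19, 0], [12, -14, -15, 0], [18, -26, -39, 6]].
xI - A = [[x - 33, 37, 43, 0], [-14, x + 15, 19, 0], [-12, 14, x + 15, 0], [-18, 26, 39, x - 6]].

Expanding det(xI - A) along the first row:
det(xI - A) = + (x - 33)·det([[x + 15, 19, 0], [14, x + 15, 0], [26, 39, x - 6]]) - (37)·det([[-14, 19, 0], [-12, x + 15, 0], [-18, 39, x - 6]]) + (43)·det([[-14, x + 15, 0], [-12, 14, 0], [-18, 26, x - 6]]) - (0)·det([[-14, x + 15, 19], [-12, 14, x + 15], [-18, 26, 39]]).

Evaluating gives χ_A(x) = x^4 - 9x^3 + 21x^2 - 19x + 6 = (x - 6)(x - 1)^3.

χ_A(x) = (x - 6)(x - 1)^3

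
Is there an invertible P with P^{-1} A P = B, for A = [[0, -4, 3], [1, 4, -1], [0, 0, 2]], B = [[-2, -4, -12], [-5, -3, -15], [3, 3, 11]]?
Both have characteristic polynomial (x - 2)^3, but the minimal polynomial of A is (x - 2)^3 while the minimal polynomial of B is (x - 2)^2. The minimal polynomial is a similarity invariant, so A and B are not similar.

No.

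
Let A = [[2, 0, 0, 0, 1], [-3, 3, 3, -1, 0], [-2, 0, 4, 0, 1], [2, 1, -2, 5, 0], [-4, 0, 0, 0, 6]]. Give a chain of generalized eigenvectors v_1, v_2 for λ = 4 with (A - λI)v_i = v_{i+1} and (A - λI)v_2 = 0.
We seek v_1 ∈ ker((A - 4I)^2) \ ker(A - 4I), then set v_{i+1} = (A - 4I) v_i.

One such chain is v_1 = [[0, 0, 0, 0, 1]]^T, v_2 = [[1, 0, 1, 0, 2]]^T. Check: (A - 4I) v_2 = [[0, 0, 0, 0, 0]]^T = 0.

v_1 = [[0, 0, 0, 0, 1]]^T, v_2 = [[1, 0, 1, 0, 2]]^T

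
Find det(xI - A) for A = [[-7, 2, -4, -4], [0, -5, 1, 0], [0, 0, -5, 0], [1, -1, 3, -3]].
χ_A(x) = (x + 5)^4

xI - A = [[x + 7, -2, 4, 4], [0, x + 5, -1, 0], [0, 0, x + 5, 0], [-1, 1, -3, x + 3]].

Expanding det(xI - A) along the first row:
det(xI - A) = + (x + 7)·det([[x + 5, -1, 0], [0, x + 5, 0], [1, -3, x + 3]]) - (-2)·det([[0, -1, 0], [0, x + 5, 0], [-1, -3, x + 3]]) + (4)·det([[0, x + 5, 0], [0, 0, 0], [-1, 1, x + 3]]) - (4)·det([[0, x + 5, -1], [0, 0, x + 5], [-1, 1, -3]]).

Evaluating gives χ_A(x) = x^4 + 20x^3 + 150x^2 + 500x + 625 = (x + 5)^4.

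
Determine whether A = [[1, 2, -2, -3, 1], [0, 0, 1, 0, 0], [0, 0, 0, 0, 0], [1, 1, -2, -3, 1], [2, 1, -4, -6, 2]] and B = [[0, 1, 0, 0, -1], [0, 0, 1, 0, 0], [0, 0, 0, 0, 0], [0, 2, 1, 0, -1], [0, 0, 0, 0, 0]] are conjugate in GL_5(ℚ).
Yes.

Two matrices over a field are similar if and only if they have the same invariant factors.

Both A and B have characteristic polynomial x^5 and minimal polynomial x^3. Computing further, both have invariant factors x^2, x^3. Hence A and B are similar.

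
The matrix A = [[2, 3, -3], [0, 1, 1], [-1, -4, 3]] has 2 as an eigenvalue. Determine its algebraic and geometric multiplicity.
The characteristic polynomial is (x - 2)^3, so the factor x - 2 appears with exponent 3: the algebraic multiplicity is 3.

rank(A - 2I) = 2, so the eigenspace has dimension 3 - 2 = 1: the geometric multiplicity is 1.

Since 1 < 3, A is not diagonalizable.

algebraic multiplicity 3, geometric multiplicity 1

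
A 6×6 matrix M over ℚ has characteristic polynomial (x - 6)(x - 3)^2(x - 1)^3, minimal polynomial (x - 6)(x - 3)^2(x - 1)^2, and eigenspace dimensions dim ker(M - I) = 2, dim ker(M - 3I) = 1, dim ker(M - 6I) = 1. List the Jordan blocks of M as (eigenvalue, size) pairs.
λ = 1: algebraic multiplicity 3 (exponent in χ_M), largest block size 2 (exponent in m_M), 2 blocks (geometric multiplicity). These force block sizes [2, 1].
λ = 3: algebraic multiplicity 2 (exponent in χ_M), largest block size 2 (exponent in m_M), 1 block (geometric multiplicity). This forces block sizes [2].
λ = 6: algebraic multiplicity 1 (exponent in χ_M), largest block size 1 (exponent in m_M), 1 block (geometric multiplicity). This forces block sizes [1].

Jordan blocks: (1, 2), (1, 1), (3, 2), (6, 1)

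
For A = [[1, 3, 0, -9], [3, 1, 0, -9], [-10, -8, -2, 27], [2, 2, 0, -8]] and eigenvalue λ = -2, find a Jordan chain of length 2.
We seek v_1 ∈ ker((A + 2I)^2) \ ker(A + 2I), then set v_{i+1} = (A + 2I) v_i.

One such chain is v_1 = [[0, 1, -4, 0]]^T, v_2 = [[3, 3, -8, 2]]^T. Check: (A + 2I) v_2 = [[0, 0, 0, 0]]^T = 0.

v_1 = [[0, 1, -4, 0]]^T, v_2 = [[3, 3, -8, 2]]^T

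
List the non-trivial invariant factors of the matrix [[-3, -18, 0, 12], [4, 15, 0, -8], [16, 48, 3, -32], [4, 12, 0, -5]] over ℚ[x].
x - 3, x - 3, (x - 3)(x - 1)

The Jordan structure of A has elementary divisors (x - 1), (x - 3), (x - 3), (x - 3). Arranging the block sizes at each eigenvalue in decreasing order and taking row products gives the invariant factors.

Invariant factors (smallest first, each dividing the next): x - 3, x - 3, (x - 3)(x - 1).

Check: the last factor (x - 3)(x - 1) is the minimal polynomial, and the product (x - 3)^3(x - 1) is the characteristic polynomial.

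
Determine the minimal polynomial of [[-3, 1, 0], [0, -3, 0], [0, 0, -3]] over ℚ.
m_A(x) = (x + 3)^2

The characteristic polynomial factors as (x + 3)^3. The minimal polynomial is ∏(x - λ)^{k_λ} where k_λ is the size of the largest Jordan block at λ.

For λ = -3: rank(A + 3I) = 1, and the largest Jordan block has size 2 (the smallest k with rank((A + 3I)^k) = rank((A + 3I)^(k+1))).

So m_A(x) = (x + 3)^2.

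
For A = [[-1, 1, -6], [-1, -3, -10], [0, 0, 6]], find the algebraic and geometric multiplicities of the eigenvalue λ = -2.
The characteristic polynomial is (x - 6)(x + 2)^2, so the factor x + 2 appears with exponent 2: the algebraic multiplicity is 2.

rank(A + 2I) = 2, so the eigenspace has dimension 3 - 2 = 1: the geometric multiplicity is 1.

Since 1 < 2, A is not diagonalizable.

algebraic multiplicity 2, geometric multiplicity 1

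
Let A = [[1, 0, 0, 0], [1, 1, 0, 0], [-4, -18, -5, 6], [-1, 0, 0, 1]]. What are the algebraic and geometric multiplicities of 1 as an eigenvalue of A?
algebraic multiplicity 3, geometric multiplicity 2

The characteristic polynomial is (x - 1)^3(x + 5), so the factor x - 1 appears with exponent 3: the algebraic multiplicity is 3.

rank(A - I) = 2, so the eigenspace has dimension 4 - 2 = 2: the geometric multiplicity is 2.

Since 2 < 3, A is not diagonalizable.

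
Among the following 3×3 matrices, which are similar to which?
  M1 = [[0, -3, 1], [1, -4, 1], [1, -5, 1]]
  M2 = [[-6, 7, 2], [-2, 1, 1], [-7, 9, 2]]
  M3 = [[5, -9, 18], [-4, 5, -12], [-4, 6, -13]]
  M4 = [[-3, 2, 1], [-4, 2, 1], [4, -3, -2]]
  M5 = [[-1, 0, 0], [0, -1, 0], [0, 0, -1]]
Characteristic polynomials: χ_{M1} = (x + 1)^3, χ_{M2} = (x + 1)^3, χ_{M3} = (x + 1)^3, χ_{M4} = (x + 1)^3, χ_{M5} = (x + 1)^3.

{M1, M2, M4}: invariant factors (x + 1)^3.

{M3}: invariant factors x + 1, (x + 1)^2.

{M5}: invariant factors x + 1, x + 1, x + 1.

Matrices are similar if and only if their invariant-factor lists agree; the partition into similarity classes is {M1, M2, M4}, {M3}, {M5}.

3 classes: {M1, M2, M4}, {M3}, {M5}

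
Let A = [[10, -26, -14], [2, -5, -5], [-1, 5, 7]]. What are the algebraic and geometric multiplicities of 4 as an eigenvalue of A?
The characteristic polynomial is (x - 4)^3, so the factor x - 4 appears with exponent 3: the algebraic multiplicity is 3.

rank(A - 4I) = 2, so the eigenspace has dimension 3 - 2 = 1: the geometric multiplicity is 1.

Since 1 < 3, A is not diagonalizable.

algebraic multiplicity 3, geometric multiplicity 1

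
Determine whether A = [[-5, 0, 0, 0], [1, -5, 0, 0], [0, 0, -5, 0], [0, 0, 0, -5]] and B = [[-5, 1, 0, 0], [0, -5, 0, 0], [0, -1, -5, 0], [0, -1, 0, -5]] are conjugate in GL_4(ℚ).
Two matrices over a field are similar if and only if they have the same invariant factors.

Both A and B have characteristic polynomial (x + 5)^4 and minimal polynomial (x + 5)^2. Computing further, both have invariant factors x + 5, x + 5, (x + 5)^2. Hence A and B are similar.

Yes.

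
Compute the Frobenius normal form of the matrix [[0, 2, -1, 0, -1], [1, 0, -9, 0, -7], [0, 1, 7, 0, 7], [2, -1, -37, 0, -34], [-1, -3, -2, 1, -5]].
R = [[0, 0, 0, 0, -15], [1, 0, 0, 0, -7], [0, 1, 0, 0, 7], [0, 0, 1, 0, 2], [0, 0, 0, 1, 2]]

The invariant factors of A (the non-unit diagonal entries of the Smith normal form of xI - A over ℚ[x]) are (x - 3)(x + 1)(x^3 + x - 5), each dividing the next. The characteristic polynomial is their product, (x - 3)(x + 1)(x^3 + x - 5).

The rational canonical form is the block-diagonal matrix of companion matrices C(f_i):
R = [[0, 0, 0, 0, -15], [1, 0, 0, 0, -7], [0, 1, 0, 0, 7], [0, 0, 1, 0, 2], [0, 0, 0, 1, 2]].

Note the characteristic polynomial does not split into linear factors over ℚ, so A has no Jordan form over ℚ; the rational canonical form exists over any field.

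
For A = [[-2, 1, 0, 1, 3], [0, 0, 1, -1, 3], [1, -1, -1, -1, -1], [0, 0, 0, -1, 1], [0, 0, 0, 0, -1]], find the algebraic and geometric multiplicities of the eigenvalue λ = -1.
algebraic multiplicity 5, geometric multiplicity 2

The characteristic polynomial is (x + 1)^5, so the factor x + 1 appears with exponent 5: the algebraic multiplicity is 5.

rank(A + I) = 3, so the eigenspace has dimension 5 - 3 = 2: the geometric multiplicity is 2.

Since 2 < 5, A is not diagonalizable.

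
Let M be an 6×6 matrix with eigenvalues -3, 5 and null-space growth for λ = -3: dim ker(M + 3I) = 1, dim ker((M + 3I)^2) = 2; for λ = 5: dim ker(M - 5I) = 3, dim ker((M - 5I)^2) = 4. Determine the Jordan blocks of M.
Jordan blocks: (-3, 2), (5, 2), (5, 1), (5, 1)

λ = -3: successive nullity increments [1, 1] count blocks of size ≥ k; block sizes are [2].
λ = 5: successive nullity increments [3, 1] count blocks of size ≥ k; block sizes are [2, 1, 1].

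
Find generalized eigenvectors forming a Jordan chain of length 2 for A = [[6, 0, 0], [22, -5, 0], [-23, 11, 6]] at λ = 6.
v_1 = [[1, 2, -1]]^T, v_2 = [[0, 0, -1]]^T

We seek v_1 ∈ ker((A - 6I)^2) \ ker(A - 6I), then set v_{i+1} = (A - 6I) v_i.

One such chain is v_1 = [[1, 2, -1]]^T, v_2 = [[0, 0, -1]]^T. Check: (A - 6I) v_2 = [[0, 0, 0]]^T = 0.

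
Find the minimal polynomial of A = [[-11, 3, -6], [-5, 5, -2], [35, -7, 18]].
The characteristic polynomial factors as (x - 4)^3. The minimal polynomial is ∏(x - λ)^{k_λ} where k_λ is the size of the largest Jordan block at λ.

For λ = 4: rank(A - 4I) = 1, and the largest Jordan block has size 2 (the smallest k with rank((A - 4I)^k) = rank((A - 4I)^(k+1))).

So m_A(x) = (x - 4)^2.

m_A(x) = (x - 4)^2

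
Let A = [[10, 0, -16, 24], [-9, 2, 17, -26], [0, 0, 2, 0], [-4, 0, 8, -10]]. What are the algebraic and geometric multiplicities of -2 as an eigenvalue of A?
algebraic multiplicity 1, geometric multiplicity 1

The characteristic polynomial is (x - 2)^3(x + 2), so the factor x + 2 appears with exponent 1: the algebraic multiplicity is 1.

rank(A + 2I) = 3, so the eigenspace has dimension 4 - 3 = 1: the geometric multiplicity is 1.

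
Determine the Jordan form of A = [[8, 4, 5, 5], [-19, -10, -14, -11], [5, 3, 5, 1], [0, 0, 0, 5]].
The characteristic polynomial is det(xI - A) = (x - 5)(x - 1)^3, so the eigenvalues are 1 (algebraic multiplicity 3), 5 (algebraic multiplicity 1).

For λ = 1: rank(A - I) = 3, rank((A - I)^2) = 2, rank((A - I)^3) = 1. The eigenspace has dimension 4 - 3 = 1, so there is 1 Jordan block; the rank sequence gives block sizes [3].

For λ = 5: algebraic multiplicity 1 gives one 1×1 block.

Assembling the blocks gives the Jordan form J above.

J = [[1, 1, 0, 0], [0, 1, 1, 0], [0, 0, 1, 0], [0, 0, 0, 5]]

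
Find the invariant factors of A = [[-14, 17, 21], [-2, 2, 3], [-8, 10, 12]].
x^3

The Jordan structure of A has elementary divisors x^3. Arranging the block sizes at each eigenvalue in decreasing order and taking row products gives the invariant factors.

Invariant factors (smallest first, each dividing the next): x^3.

Check: the last factor x^3 is the minimal polynomial, and the product x^3 is the characteristic polynomial.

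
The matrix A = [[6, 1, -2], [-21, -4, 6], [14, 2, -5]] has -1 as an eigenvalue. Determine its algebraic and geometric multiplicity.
algebraic multiplicity 3, geometric multiplicity 2

The characteristic polynomial is (x + 1)^3, so the factor x + 1 appears with exponent 3: the algebraic multiplicity is 3.

rank(A + I) = 1, so the eigenspace has dimension 3 - 1 = 2: the geometric multiplicity is 2.

Since 2 < 3, A is not diagonalizable.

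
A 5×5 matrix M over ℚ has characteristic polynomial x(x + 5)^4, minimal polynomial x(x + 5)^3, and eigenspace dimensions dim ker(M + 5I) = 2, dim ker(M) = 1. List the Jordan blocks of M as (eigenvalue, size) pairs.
λ = -5: algebraic multiplicity 4 (exponent in χ_M), largest block size 3 (exponent in m_M), 2 blocks (geometric multiplicity). These force block sizes [3, 1].
λ = 0: algebraic multiplicity 1 (exponent in χ_M), largest block size 1 (exponent in m_M), 1 block (geometric multiplicity). This forces block sizes [1].

Jordan blocks: (-5, 3), (-5, 1), (0, 1)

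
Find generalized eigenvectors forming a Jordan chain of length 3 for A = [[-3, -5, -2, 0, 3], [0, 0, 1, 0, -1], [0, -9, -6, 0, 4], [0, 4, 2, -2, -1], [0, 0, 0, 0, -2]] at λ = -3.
v_1 = [[2, 0, 1, 0, 0]]^T, v_2 = [[-2, 1, -3, 2, 0]]^T, v_3 = [[1, 0, 0, 0, 0]]^T

We seek v_1 ∈ ker((A + 3I)^3) \ ker((A + 3I)^2), then set v_{i+1} = (A + 3I) v_i.

One such chain is v_1 = [[2, 0, 1, 0, 0]]^T, v_2 = [[-2, 1, -3, 2, 0]]^T, v_3 = [[1, 0, 0, 0, 0]]^T. Check: (A + 3I) v_3 = [[0, 0, 0, 0, 0]]^T = 0.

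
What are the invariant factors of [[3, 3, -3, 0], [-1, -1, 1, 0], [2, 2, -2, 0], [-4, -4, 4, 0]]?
x, x, x^2

The Jordan structure of A has elementary divisors x^2, x, x. Arranging the block sizes at each eigenvalue in decreasing order and taking row products gives the invariant factors.

Invariant factors (smallest first, each dividing the next): x, x, x^2.

Check: the last factor x^2 is the minimal polynomial, and the product x^4 is the characteristic polynomial.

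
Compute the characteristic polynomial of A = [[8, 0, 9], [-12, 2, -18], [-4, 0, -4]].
xI - A = [[x - 8, 0, -9], [12, x - 2, 18], [4, 0, x + 4]].

Expanding det(xI - A) along the first row:
det(xI - A) = + (x - 8)·det([[x - 2, 18], [0, x + 4]]) - (0)·det([[12, 18], [4, x + 4]]) + (-9)·det([[12, x - 2], [4, 0]]).

Evaluating gives χ_A(x) = x^3 - 6x^2 + 12x - 8 = (x - 2)^3.

χ_A(x) = (x - 2)^3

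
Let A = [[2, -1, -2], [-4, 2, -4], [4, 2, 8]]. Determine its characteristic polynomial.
xI - A = [[x - 2, 1, 2], [4, x - 2, 4], [-4, -2, x - 8]].

Expanding det(xI - A) along the first row:
det(xI - A) = + (x - 2)·det([[x - 2, 4], [-2, x - 8]]) - (1)·det([[4, 4], [-4, x - 8]]) + (2)·det([[4, x - 2], [-4, -2]]).

Evaluating gives χ_A(x) = x^3 - 12x^2 + 48x - 64 = (x - 4)^3.

χ_A(x) = (x - 4)^3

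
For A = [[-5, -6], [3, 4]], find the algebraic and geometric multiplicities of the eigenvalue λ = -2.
algebraic multiplicity 1, geometric multiplicity 1

The characteristic polynomial is (x - 1)(x + 2), so the factor x + 2 appears with exponent 1: the algebraic multiplicity is 1.

rank(A + 2I) = 1, so the eigenspace has dimension 2 - 1 = 1: the geometric multiplicity is 1.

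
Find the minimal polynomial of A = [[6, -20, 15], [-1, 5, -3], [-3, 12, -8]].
m_A(x) = (x - 1)^2

The characteristic polynomial factors as (x - 1)^3. The minimal polynomial is ∏(x - λ)^{k_λ} where k_λ is the size of the largest Jordan block at λ.

For λ = 1: rank(A - I) = 1, and the largest Jordan block has size 2 (the smallest k with rank((A - I)^k) = rank((A - I)^(k+1))).

So m_A(x) = (x - 1)^2.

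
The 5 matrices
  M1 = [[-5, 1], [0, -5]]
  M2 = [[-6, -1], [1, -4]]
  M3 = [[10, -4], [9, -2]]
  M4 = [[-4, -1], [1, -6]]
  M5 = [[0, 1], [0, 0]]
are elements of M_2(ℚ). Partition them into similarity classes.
Characteristic polynomials: χ_{M1} = (x + 5)^2, χ_{M2} = (x + 5)^2, χ_{M3} = (x - 4)^2, χ_{M4} = (x + 5)^2, χ_{M5} = x^2.

{M1, M2, M4}: invariant factors (x + 5)^2.

{M3}: invariant factors (x - 4)^2.

{M5}: invariant factors x^2.

Matrices are similar if and only if their invariant-factor lists agree; the partition into similarity classes is {M1, M2, M4}, {M3}, {M5}.

3 classes: {M1, M2, M4}, {M3}, {M5}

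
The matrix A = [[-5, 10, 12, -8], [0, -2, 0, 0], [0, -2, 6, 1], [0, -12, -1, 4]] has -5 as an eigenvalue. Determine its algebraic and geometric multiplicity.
The characteristic polynomial is (x - 5)^2(x + 2)(x + 5), so the factor x + 5 appears with exponent 1: the algebraic multiplicity is 1.

rank(A + 5I) = 3, so the eigenspace has dimension 4 - 3 = 1: the geometric multiplicity is 1.

algebraic multiplicity 1, geometric multiplicity 1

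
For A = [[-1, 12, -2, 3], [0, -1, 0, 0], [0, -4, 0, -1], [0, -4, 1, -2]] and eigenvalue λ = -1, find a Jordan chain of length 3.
We seek v_1 ∈ ker((A + I)^3) \ ker((A + I)^2), then set v_{i+1} = (A + I) v_i.

One such chain is v_1 = [[0, 0, 1, 0]]^T, v_2 = [[-2, 0, 1, 1]]^T, v_3 = [[1, 0, 0, 0]]^T. Check: (A + I) v_3 = [[0, 0, 0, 0]]^T = 0.

v_1 = [[0, 0, 1, 0]]^T, v_2 = [[-2, 0, 1, 1]]^T, v_3 = [[1, 0, 0, 0]]^T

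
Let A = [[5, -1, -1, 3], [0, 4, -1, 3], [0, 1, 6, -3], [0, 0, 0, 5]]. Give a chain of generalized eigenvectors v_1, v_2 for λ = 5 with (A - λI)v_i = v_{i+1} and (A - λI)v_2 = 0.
We seek v_1 ∈ ker((A - 5I)^2) \ ker(A - 5I), then set v_{i+1} = (A - 5I) v_i.

One such chain is v_1 = [[0, 1, 0, 0]]^T, v_2 = [[-1, -1, 1, 0]]^T. Check: (A - 5I) v_2 = [[0, 0, 0, 0]]^T = 0.

v_1 = [[0, 1, 0, 0]]^T, v_2 = [[-1, -1, 1, 0]]^T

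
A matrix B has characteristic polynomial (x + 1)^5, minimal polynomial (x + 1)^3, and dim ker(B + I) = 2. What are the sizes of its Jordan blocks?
λ = -1: algebraic multiplicity 5 (exponent in χ_B), largest block size 3 (exponent in m_B), 2 blocks (geometric multiplicity). These force block sizes [3, 2].

Jordan blocks: (-1, 3), (-1, 2)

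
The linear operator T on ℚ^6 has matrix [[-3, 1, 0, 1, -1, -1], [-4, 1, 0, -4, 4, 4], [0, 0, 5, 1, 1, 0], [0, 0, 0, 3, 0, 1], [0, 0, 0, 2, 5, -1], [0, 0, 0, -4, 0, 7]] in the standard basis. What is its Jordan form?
The characteristic polynomial is det(xI - A) = (x - 5)^4(x + 1)^2, so the eigenvalues are -1 (algebraic multiplicity 2), 5 (algebraic multiplicity 4).

For λ = -1: rank(A + I) = 5, rank((A + I)^2) = 4. The eigenspace has dimension 6 - 5 = 1, so there is 1 Jordan block; the rank sequence gives block sizes [2].

For λ = 5: rank(A - 5I) = 4, rank((A - 5I)^2) = 2. The eigenspace has dimension 6 - 4 = 2, so there are 2 Jordan blocks; the rank sequence gives block sizes [2, 2].

Assembling the blocks gives the Jordan form J above.

J = [[-1, 1, 0, 0, 0, 0], [0, -1, 0, 0, 0, 0], [0, 0, 5, 1, 0, 0], [0, 0, 0, 5, 0, 0], [0, 0, 0, 0, 5, 1], [0, 0, 0, 0, 0, 5]]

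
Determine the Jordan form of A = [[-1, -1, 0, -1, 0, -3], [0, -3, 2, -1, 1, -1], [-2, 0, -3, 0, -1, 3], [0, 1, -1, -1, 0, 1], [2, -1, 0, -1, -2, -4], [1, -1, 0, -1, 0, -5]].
J = [[-3, 1, 0, 0, 0, 0], [0, -3, 1, 0, 0, 0], [0, 0, -3, 0, 0, 0], [0, 0, 0, -2, 1, 0], [0, 0, 0, 0, -2, 1], [0, 0, 0, 0, 0, -2]]

The characteristic polynomial is det(xI - A) = (x + 2)^3(x + 3)^3, so the eigenvalues are -3 (algebraic multiplicity 3), -2 (algebraic multiplicity 3).

For λ = -3: rank(A + 3I) = 5, rank((A + 3I)^2) = 4, rank((A + 3I)^3) = 3. The eigenspace has dimension 6 - 5 = 1, so there is 1 Jordan block; the rank sequence gives block sizes [3].

For λ = -2: rank(A + 2I) = 5, rank((A + 2I)^2) = 4, rank((A + 2I)^3) = 3. The eigenspace has dimension 6 - 5 = 1, so there is 1 Jordan block; the rank sequence gives block sizes [3].

Assembling the blocks gives the Jordan form J above.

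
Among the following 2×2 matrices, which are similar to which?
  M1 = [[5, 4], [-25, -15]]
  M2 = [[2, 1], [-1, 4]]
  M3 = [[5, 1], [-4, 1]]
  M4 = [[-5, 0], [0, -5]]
Characteristic polynomials: χ_{M1} = (x + 5)^2, χ_{M2} = (x - 3)^2, χ_{M3} = (x - 3)^2, χ_{M4} = (x + 5)^2.

{M1}: invariant factors (x + 5)^2.

{M2, M3}: invariant factors (x - 3)^2.

{M4}: invariant factors x + 5, x + 5.

Matrices are similar if and only if their invariant-factor lists agree; the partition into similarity classes is {M1}, {M2, M3}, {M4}.

3 classes: {M1}, {M2, M3}, {M4}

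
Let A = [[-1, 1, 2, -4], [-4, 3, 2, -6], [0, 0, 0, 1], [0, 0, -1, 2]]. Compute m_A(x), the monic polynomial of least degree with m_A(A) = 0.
The characteristic polynomial factors as (x - 1)^4. The minimal polynomial is ∏(x - λ)^{k_λ} where k_λ is the size of the largest Jordan block at λ.

For λ = 1: rank(A - I) = 2, and the largest Jordan block has size 2 (the smallest k with rank((A - I)^k) = rank((A - I)^(k+1))).

So m_A(x) = (x - 1)^2.

m_A(x) = (x - 1)^2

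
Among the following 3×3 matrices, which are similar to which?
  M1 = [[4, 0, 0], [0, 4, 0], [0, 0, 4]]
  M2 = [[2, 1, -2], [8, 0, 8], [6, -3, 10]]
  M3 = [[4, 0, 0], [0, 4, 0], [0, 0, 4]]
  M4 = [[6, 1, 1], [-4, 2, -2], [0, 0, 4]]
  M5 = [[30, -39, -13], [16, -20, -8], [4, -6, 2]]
2 classes: {M1, M3}, {M2, M4, M5}

Characteristic polynomials: χ_{M1} = (x - 4)^3, χ_{M2} = (x - 4)^3, χ_{M3} = (x - 4)^3, χ_{M4} = (x - 4)^3, χ_{M5} = (x - 4)^3.

{M1, M3}: invariant factors x - 4, x - 4, x - 4.

{M2, M4, M5}: invariant factors x - 4, (x - 4)^2.

Matrices are similar if and only if their invariant-factor lists agree; the partition into similarity classes is {M1, M3}, {M2, M4, M5}.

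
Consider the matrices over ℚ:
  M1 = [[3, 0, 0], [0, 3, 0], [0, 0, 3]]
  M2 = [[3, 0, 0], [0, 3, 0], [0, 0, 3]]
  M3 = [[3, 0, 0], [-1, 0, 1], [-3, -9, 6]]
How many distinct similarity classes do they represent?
Characteristic polynomials: χ_{M1} = (x - 3)^3, χ_{M2} = (x - 3)^3, χ_{M3} = (x - 3)^3.

{M1, M2}: invariant factors x - 3, x - 3, x - 3.

{M3}: invariant factors x - 3, (x - 3)^2.

Matrices are similar if and only if their invariant-factor lists agree; the partition into similarity classes is {M1, M2}, {M3}.

2 classes: {M1, M2}, {M3}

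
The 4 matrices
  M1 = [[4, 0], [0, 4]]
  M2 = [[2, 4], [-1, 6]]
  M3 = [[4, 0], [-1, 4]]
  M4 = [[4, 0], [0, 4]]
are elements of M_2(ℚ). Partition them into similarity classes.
Characteristic polynomials: χ_{M1} = (x - 4)^2, χ_{M2} = (x - 4)^2, χ_{M3} = (x - 4)^2, χ_{M4} = (x - 4)^2.

{M1, M4}: invariant factors x - 4, x - 4.

{M2, M3}: invariant factors (x - 4)^2.

Matrices are similar if and only if their invariant-factor lists agree; the partition into similarity classes is {M1, M4}, {M2, M3}.

2 classes: {M1, M4}, {M2, M3}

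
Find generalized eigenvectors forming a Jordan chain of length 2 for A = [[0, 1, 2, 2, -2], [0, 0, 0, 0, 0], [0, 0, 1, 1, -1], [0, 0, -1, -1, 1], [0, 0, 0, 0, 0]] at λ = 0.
v_1 = [[0, 1, 0, 0, 0]]^T, v_2 = [[1, 0, 0, 0, 0]]^T

We seek v_1 ∈ ker(A^2) \ ker(A), then set v_{i+1} = A v_i.

One such chain is v_1 = [[0, 1, 0, 0, 0]]^T, v_2 = [[1, 0, 0, 0, 0]]^T. Check: A v_2 = [[0, 0, 0, 0, 0]]^T = 0.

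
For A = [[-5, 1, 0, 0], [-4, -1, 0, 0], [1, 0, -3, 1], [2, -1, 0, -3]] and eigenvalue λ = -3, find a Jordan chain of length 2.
We seek v_1 ∈ ker((A + 3I)^2) \ ker(A + 3I), then set v_{i+1} = (A + 3I) v_i.

One such chain is v_1 = [[0, 1, 2, 0]]^T, v_2 = [[1, 2, 0, -1]]^T. Check: (A + 3I) v_2 = [[0, 0, 0, 0]]^T = 0.

v_1 = [[0, 1, 2, 0]]^T, v_2 = [[1, 2, 0, -1]]^T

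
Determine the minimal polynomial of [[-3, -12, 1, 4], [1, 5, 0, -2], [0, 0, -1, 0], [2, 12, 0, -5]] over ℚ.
The characteristic polynomial factors as (x + 1)^4. The minimal polynomial is ∏(x - λ)^{k_λ} where k_λ is the size of the largest Jordan block at λ.

For λ = -1: rank(A + I) = 2, and the largest Jordan block has size 3 (the smallest k with rank((A + I)^k) = rank((A + I)^(k+1))).

So m_A(x) = (x + 1)^3.

m_A(x) = (x + 1)^3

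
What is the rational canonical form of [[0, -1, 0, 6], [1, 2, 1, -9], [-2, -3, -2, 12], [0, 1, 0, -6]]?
R = [[0, 0, 0, 0], [0, 0, 0, 0], [0, 1, 0, -9], [0, 0, 1, -6]]

The invariant factors of A (the non-unit diagonal entries of the Smith normal form of xI - A over ℚ[x]) are x, x(x + 3)^2, each dividing the next. The characteristic polynomial is their product, x^2(x + 3)^2.

The rational canonical form is the block-diagonal matrix of companion matrices C(f_i):
R = [[0, 0, 0, 0], [0, 0, 0, 0], [0, 1, 0, -9], [0, 0, 1, -6]].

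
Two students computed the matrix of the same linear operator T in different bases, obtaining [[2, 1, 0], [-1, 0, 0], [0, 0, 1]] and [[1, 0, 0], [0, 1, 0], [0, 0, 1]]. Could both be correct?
No.

Both have characteristic polynomial (x - 1)^3, but the minimal polynomial of A is (x - 1)^2 while the minimal polynomial of B is x - 1. The minimal polynomial is a similarity invariant, so A and B are not similar.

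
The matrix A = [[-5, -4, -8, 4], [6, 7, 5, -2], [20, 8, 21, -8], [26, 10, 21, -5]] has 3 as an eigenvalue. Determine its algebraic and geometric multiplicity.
The characteristic polynomial is (x - 5)^3(x - 3), so the factor x - 3 appears with exponent 1: the algebraic multiplicity is 1.

rank(A - 3I) = 3, so the eigenspace has dimension 4 - 3 = 1: the geometric multiplicity is 1.

algebraic multiplicity 1, geometric multiplicity 1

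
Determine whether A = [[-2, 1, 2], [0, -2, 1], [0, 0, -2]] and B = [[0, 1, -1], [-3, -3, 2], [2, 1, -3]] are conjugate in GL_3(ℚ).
Yes.

Two matrices over a field are similar if and only if they have the same invariant factors.

Both A and B have characteristic polynomial (x + 2)^3 and minimal polynomial (x + 2)^3. Computing further, both have invariant factors (x + 2)^3. Hence A and B are similar.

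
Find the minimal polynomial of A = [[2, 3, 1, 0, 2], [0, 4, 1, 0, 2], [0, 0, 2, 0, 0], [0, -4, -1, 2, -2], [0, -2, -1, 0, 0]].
The characteristic polynomial factors as (x - 2)^5. The minimal polynomial is ∏(x - λ)^{k_λ} where k_λ is the size of the largest Jordan block at λ.

For λ = 2: rank(A - 2I) = 2, and the largest Jordan block has size 3 (the smallest k with rank((A - 2I)^k) = rank((A - 2I)^(k+1))).

So m_A(x) = (x - 2)^3.

m_A(x) = (x - 2)^3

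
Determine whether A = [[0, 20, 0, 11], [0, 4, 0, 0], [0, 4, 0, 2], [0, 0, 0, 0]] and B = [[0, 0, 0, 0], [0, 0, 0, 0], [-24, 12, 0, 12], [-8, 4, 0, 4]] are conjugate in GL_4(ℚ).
Both have characteristic polynomial x^3(x - 4), but the minimal polynomial of A is x^2(x - 4) while the minimal polynomial of B is x(x - 4). The minimal polynomial is a similarity invariant, so A and B are not similar.

No.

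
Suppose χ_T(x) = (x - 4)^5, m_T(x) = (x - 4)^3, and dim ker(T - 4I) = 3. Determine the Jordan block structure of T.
λ = 4: algebraic multiplicity 5 (exponent in χ_T), largest block size 3 (exponent in m_T), 3 blocks (geometric multiplicity). These force block sizes [3, 1, 1].

Jordan blocks: (4, 3), (4, 1), (4, 1)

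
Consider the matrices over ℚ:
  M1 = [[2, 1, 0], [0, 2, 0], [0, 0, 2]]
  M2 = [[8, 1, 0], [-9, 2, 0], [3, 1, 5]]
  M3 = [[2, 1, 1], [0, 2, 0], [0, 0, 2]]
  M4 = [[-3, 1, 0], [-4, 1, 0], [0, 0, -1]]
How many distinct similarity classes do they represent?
3 classes: {M1, M3}, {M2}, {M4}

Characteristic polynomials: χ_{M1} = (x - 2)^3, χ_{M2} = (x - 5)^3, χ_{M3} = (x - 2)^3, χ_{M4} = (x + 1)^3.

{M1, M3}: invariant factors x - 2, (x - 2)^2.

{M2}: invariant factors x - 5, (x - 5)^2.

{M4}: invariant factors x + 1, (x + 1)^2.

Matrices are similar if and only if their invariant-factor lists agree; the partition into similarity classes is {M1, M3}, {M2}, {M4}.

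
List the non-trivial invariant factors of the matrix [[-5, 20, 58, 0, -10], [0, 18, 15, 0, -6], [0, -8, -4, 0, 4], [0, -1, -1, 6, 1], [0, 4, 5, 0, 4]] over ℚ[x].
(x - 6)^2, (x - 6)^2(x + 5)

The Jordan structure of A has elementary divisors (x + 5), (x - 6)^2, (x - 6)^2. Arranging the block sizes at each eigenvalue in decreasing order and taking row products gives the invariant factors.

Invariant factors (smallest first, each dividing the next): (x - 6)^2, (x - 6)^2(x + 5).

Check: the last factor (x - 6)^2(x + 5) is the minimal polynomial, and the product (x - 6)^4(x + 5) is the characteristic polynomial.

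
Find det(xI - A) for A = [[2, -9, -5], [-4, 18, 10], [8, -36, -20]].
χ_A(x) = x^3

xI - A = [[x - 2, 9, 5], [4, x - 18, -10], [-8, 36, x + 20]].

Expanding det(xI - A) along the first row:
det(xI - A) = + (x - 2)·det([[x - 18, -10], [36, x + 20]]) - (9)·det([[4, -10], [-8, x + 20]]) + (5)·det([[4, x - 18], [-8, 36]]).

Evaluating gives χ_A(x) = x^3.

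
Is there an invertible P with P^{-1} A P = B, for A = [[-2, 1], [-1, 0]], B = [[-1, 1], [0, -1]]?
Two matrices over a field are similar if and only if they have the same invariant factors.

Both A and B have characteristic polynomial (x + 1)^2 and minimal polynomial (x + 1)^2. Computing further, both have invariant factors (x + 1)^2. Hence A and B are similar.

Yes.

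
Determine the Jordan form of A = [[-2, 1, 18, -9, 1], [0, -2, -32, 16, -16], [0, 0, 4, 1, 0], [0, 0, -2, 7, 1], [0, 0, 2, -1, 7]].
The characteristic polynomial is det(xI - A) = (x - 6)^3(x + 2)^2, so the eigenvalues are -2 (algebraic multiplicity 2), 6 (algebraic multiplicity 3).

For λ = -2: rank(A + 2I) = 4, rank((A + 2I)^2) = 3. The eigenspace has dimension 5 - 4 = 1, so there is 1 Jordan block; the rank sequence gives block sizes [2].

For λ = 6: rank(A - 6I) = 4, rank((A - 6I)^2) = 3, rank((A - 6I)^3) = 2. The eigenspace has dimension 5 - 4 = 1, so there is 1 Jordan block; the rank sequence gives block sizes [3].

Assembling the blocks gives the Jordan form J above.

J = [[-2, 1, 0, 0, 0], [0, -2, 0, 0, 0], [0, 0, 6, 1, 0], [0, 0, 0, 6, 1], [0, 0, 0, 0, 6]]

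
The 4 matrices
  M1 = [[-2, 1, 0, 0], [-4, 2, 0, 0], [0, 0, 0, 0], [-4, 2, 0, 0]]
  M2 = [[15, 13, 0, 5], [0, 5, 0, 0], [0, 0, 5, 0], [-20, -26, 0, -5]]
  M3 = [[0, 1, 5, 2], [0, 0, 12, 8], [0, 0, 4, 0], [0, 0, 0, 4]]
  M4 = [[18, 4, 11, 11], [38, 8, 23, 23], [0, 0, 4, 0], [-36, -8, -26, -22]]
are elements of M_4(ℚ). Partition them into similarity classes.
Characteristic polynomials: χ_{M1} = x^4, χ_{M2} = (x - 5)^4, χ_{M3} = x^2(x - 4)^2, χ_{M4} = x^2(x - 4)^2.

{M1}: invariant factors x, x, x^2.

{M2}: invariant factors x - 5, x - 5, (x - 5)^2.

{M3, M4}: invariant factors x - 4, x^2(x - 4).

Matrices are similar if and only if their invariant-factor lists agree; the partition into similarity classes is {M1}, {M2}, {M3, M4}.

3 classes: {M1}, {M2}, {M3, M4}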